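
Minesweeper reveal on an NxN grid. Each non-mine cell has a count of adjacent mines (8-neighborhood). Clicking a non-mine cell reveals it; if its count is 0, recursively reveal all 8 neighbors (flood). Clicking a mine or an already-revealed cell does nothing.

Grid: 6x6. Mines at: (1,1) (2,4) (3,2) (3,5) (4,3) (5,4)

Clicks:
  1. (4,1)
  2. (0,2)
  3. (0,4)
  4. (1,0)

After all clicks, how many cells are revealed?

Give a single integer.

Answer: 10

Derivation:
Click 1 (4,1) count=1: revealed 1 new [(4,1)] -> total=1
Click 2 (0,2) count=1: revealed 1 new [(0,2)] -> total=2
Click 3 (0,4) count=0: revealed 7 new [(0,3) (0,4) (0,5) (1,2) (1,3) (1,4) (1,5)] -> total=9
Click 4 (1,0) count=1: revealed 1 new [(1,0)] -> total=10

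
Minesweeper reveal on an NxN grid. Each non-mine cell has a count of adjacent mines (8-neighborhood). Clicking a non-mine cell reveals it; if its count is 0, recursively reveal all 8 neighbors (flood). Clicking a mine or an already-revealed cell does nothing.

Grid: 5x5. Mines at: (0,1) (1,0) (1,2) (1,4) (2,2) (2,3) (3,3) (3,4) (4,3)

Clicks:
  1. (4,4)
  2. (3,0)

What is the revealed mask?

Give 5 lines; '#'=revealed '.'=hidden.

Answer: .....
.....
##...
###..
###.#

Derivation:
Click 1 (4,4) count=3: revealed 1 new [(4,4)] -> total=1
Click 2 (3,0) count=0: revealed 8 new [(2,0) (2,1) (3,0) (3,1) (3,2) (4,0) (4,1) (4,2)] -> total=9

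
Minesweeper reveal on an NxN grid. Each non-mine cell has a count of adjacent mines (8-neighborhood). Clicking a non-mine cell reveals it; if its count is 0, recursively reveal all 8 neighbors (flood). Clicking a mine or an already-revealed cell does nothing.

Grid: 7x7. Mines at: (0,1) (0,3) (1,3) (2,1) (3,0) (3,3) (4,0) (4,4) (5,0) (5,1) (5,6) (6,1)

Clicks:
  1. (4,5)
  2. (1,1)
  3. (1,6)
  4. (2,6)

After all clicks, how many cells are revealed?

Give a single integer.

Click 1 (4,5) count=2: revealed 1 new [(4,5)] -> total=1
Click 2 (1,1) count=2: revealed 1 new [(1,1)] -> total=2
Click 3 (1,6) count=0: revealed 13 new [(0,4) (0,5) (0,6) (1,4) (1,5) (1,6) (2,4) (2,5) (2,6) (3,4) (3,5) (3,6) (4,6)] -> total=15
Click 4 (2,6) count=0: revealed 0 new [(none)] -> total=15

Answer: 15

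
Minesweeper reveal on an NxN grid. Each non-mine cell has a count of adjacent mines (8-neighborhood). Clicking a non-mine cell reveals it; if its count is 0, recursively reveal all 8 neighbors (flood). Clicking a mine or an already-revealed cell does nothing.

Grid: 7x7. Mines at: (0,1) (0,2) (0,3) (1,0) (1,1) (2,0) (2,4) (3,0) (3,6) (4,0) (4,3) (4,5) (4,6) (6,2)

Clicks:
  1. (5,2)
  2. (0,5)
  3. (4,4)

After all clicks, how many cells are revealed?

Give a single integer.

Click 1 (5,2) count=2: revealed 1 new [(5,2)] -> total=1
Click 2 (0,5) count=0: revealed 8 new [(0,4) (0,5) (0,6) (1,4) (1,5) (1,6) (2,5) (2,6)] -> total=9
Click 3 (4,4) count=2: revealed 1 new [(4,4)] -> total=10

Answer: 10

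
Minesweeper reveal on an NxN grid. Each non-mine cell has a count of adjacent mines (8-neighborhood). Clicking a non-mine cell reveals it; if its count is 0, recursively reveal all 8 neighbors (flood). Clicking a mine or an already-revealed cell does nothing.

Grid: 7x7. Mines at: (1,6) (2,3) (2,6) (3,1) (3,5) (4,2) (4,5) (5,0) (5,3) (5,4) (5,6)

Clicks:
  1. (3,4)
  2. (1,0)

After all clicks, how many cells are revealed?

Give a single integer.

Answer: 16

Derivation:
Click 1 (3,4) count=3: revealed 1 new [(3,4)] -> total=1
Click 2 (1,0) count=0: revealed 15 new [(0,0) (0,1) (0,2) (0,3) (0,4) (0,5) (1,0) (1,1) (1,2) (1,3) (1,4) (1,5) (2,0) (2,1) (2,2)] -> total=16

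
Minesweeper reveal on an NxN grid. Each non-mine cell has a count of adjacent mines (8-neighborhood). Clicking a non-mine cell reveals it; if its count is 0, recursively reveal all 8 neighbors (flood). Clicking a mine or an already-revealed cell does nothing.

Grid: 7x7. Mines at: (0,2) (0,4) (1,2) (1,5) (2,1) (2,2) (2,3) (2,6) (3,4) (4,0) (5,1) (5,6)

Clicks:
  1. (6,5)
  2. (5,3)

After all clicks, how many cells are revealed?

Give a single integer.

Answer: 12

Derivation:
Click 1 (6,5) count=1: revealed 1 new [(6,5)] -> total=1
Click 2 (5,3) count=0: revealed 11 new [(4,2) (4,3) (4,4) (4,5) (5,2) (5,3) (5,4) (5,5) (6,2) (6,3) (6,4)] -> total=12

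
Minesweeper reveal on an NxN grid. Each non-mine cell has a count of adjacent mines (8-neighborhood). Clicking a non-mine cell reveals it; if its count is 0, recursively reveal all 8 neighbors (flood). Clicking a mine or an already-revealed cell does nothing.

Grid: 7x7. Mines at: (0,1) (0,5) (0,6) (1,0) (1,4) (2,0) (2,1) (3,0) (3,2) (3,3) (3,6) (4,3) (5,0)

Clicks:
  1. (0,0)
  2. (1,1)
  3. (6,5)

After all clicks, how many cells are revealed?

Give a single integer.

Answer: 17

Derivation:
Click 1 (0,0) count=2: revealed 1 new [(0,0)] -> total=1
Click 2 (1,1) count=4: revealed 1 new [(1,1)] -> total=2
Click 3 (6,5) count=0: revealed 15 new [(4,4) (4,5) (4,6) (5,1) (5,2) (5,3) (5,4) (5,5) (5,6) (6,1) (6,2) (6,3) (6,4) (6,5) (6,6)] -> total=17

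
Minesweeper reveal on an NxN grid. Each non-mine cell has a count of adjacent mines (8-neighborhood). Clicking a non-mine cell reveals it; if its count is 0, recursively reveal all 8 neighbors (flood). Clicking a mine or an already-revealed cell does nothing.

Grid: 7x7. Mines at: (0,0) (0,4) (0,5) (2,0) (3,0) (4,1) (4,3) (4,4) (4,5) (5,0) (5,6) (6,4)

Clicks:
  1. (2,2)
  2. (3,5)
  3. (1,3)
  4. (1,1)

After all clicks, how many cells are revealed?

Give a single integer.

Click 1 (2,2) count=0: revealed 21 new [(0,1) (0,2) (0,3) (1,1) (1,2) (1,3) (1,4) (1,5) (1,6) (2,1) (2,2) (2,3) (2,4) (2,5) (2,6) (3,1) (3,2) (3,3) (3,4) (3,5) (3,6)] -> total=21
Click 2 (3,5) count=2: revealed 0 new [(none)] -> total=21
Click 3 (1,3) count=1: revealed 0 new [(none)] -> total=21
Click 4 (1,1) count=2: revealed 0 new [(none)] -> total=21

Answer: 21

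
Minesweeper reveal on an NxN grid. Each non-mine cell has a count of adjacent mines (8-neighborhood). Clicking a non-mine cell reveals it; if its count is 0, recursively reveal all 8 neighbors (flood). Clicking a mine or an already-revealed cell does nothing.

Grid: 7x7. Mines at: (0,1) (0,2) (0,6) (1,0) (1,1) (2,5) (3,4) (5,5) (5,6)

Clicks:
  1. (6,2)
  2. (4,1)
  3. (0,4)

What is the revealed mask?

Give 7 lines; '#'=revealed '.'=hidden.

Click 1 (6,2) count=0: revealed 23 new [(2,0) (2,1) (2,2) (2,3) (3,0) (3,1) (3,2) (3,3) (4,0) (4,1) (4,2) (4,3) (4,4) (5,0) (5,1) (5,2) (5,3) (5,4) (6,0) (6,1) (6,2) (6,3) (6,4)] -> total=23
Click 2 (4,1) count=0: revealed 0 new [(none)] -> total=23
Click 3 (0,4) count=0: revealed 6 new [(0,3) (0,4) (0,5) (1,3) (1,4) (1,5)] -> total=29

Answer: ...###.
...###.
####...
####...
#####..
#####..
#####..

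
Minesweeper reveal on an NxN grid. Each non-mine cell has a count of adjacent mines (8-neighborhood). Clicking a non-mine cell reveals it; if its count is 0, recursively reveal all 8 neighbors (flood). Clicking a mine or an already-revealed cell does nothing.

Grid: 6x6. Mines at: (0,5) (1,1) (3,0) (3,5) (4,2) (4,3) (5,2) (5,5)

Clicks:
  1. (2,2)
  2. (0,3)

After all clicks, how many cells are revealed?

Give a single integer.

Answer: 12

Derivation:
Click 1 (2,2) count=1: revealed 1 new [(2,2)] -> total=1
Click 2 (0,3) count=0: revealed 11 new [(0,2) (0,3) (0,4) (1,2) (1,3) (1,4) (2,3) (2,4) (3,2) (3,3) (3,4)] -> total=12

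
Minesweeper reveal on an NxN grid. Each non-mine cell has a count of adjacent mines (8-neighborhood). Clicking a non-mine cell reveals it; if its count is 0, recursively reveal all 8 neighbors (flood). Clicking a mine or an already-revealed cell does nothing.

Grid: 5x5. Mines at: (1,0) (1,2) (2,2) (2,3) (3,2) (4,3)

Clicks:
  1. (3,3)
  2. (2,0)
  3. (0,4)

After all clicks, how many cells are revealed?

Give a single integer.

Click 1 (3,3) count=4: revealed 1 new [(3,3)] -> total=1
Click 2 (2,0) count=1: revealed 1 new [(2,0)] -> total=2
Click 3 (0,4) count=0: revealed 4 new [(0,3) (0,4) (1,3) (1,4)] -> total=6

Answer: 6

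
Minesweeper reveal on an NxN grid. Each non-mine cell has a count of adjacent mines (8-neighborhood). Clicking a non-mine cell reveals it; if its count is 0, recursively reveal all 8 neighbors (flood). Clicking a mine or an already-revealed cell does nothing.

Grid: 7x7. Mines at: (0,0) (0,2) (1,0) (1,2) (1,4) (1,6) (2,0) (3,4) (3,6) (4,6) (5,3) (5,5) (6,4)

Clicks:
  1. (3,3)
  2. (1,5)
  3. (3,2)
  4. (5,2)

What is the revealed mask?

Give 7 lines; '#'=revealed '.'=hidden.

Click 1 (3,3) count=1: revealed 1 new [(3,3)] -> total=1
Click 2 (1,5) count=2: revealed 1 new [(1,5)] -> total=2
Click 3 (3,2) count=0: revealed 16 new [(2,1) (2,2) (2,3) (3,0) (3,1) (3,2) (4,0) (4,1) (4,2) (4,3) (5,0) (5,1) (5,2) (6,0) (6,1) (6,2)] -> total=18
Click 4 (5,2) count=1: revealed 0 new [(none)] -> total=18

Answer: .......
.....#.
.###...
####...
####...
###....
###....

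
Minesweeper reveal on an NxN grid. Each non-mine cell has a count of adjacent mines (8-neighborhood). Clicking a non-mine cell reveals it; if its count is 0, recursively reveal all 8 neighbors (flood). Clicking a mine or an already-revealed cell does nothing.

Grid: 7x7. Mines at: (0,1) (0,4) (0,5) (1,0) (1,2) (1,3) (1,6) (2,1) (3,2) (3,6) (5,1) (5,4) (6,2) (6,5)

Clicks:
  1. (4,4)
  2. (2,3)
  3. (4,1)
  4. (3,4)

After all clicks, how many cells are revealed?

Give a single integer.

Click 1 (4,4) count=1: revealed 1 new [(4,4)] -> total=1
Click 2 (2,3) count=3: revealed 1 new [(2,3)] -> total=2
Click 3 (4,1) count=2: revealed 1 new [(4,1)] -> total=3
Click 4 (3,4) count=0: revealed 7 new [(2,4) (2,5) (3,3) (3,4) (3,5) (4,3) (4,5)] -> total=10

Answer: 10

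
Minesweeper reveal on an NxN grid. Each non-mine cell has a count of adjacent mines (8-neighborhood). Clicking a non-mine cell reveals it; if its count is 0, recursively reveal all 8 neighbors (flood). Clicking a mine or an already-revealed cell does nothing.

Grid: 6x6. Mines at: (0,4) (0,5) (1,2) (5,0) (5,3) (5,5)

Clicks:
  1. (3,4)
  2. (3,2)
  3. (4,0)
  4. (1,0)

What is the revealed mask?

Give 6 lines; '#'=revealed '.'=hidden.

Click 1 (3,4) count=0: revealed 25 new [(0,0) (0,1) (1,0) (1,1) (1,3) (1,4) (1,5) (2,0) (2,1) (2,2) (2,3) (2,4) (2,5) (3,0) (3,1) (3,2) (3,3) (3,4) (3,5) (4,0) (4,1) (4,2) (4,3) (4,4) (4,5)] -> total=25
Click 2 (3,2) count=0: revealed 0 new [(none)] -> total=25
Click 3 (4,0) count=1: revealed 0 new [(none)] -> total=25
Click 4 (1,0) count=0: revealed 0 new [(none)] -> total=25

Answer: ##....
##.###
######
######
######
......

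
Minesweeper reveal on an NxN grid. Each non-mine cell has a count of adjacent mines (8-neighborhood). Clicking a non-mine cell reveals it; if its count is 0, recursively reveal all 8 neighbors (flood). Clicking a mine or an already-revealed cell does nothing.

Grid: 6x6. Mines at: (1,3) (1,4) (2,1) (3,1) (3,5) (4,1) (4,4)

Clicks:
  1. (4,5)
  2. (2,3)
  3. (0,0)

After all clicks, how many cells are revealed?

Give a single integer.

Click 1 (4,5) count=2: revealed 1 new [(4,5)] -> total=1
Click 2 (2,3) count=2: revealed 1 new [(2,3)] -> total=2
Click 3 (0,0) count=0: revealed 6 new [(0,0) (0,1) (0,2) (1,0) (1,1) (1,2)] -> total=8

Answer: 8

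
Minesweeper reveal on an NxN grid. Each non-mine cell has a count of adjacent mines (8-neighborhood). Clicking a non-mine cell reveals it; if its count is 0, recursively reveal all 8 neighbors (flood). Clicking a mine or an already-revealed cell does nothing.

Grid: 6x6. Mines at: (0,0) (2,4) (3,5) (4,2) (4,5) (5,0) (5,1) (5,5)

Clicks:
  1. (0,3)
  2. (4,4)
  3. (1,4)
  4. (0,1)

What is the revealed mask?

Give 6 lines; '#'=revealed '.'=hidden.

Answer: .#####
######
####..
####..
##..#.
......

Derivation:
Click 1 (0,3) count=0: revealed 21 new [(0,1) (0,2) (0,3) (0,4) (0,5) (1,0) (1,1) (1,2) (1,3) (1,4) (1,5) (2,0) (2,1) (2,2) (2,3) (3,0) (3,1) (3,2) (3,3) (4,0) (4,1)] -> total=21
Click 2 (4,4) count=3: revealed 1 new [(4,4)] -> total=22
Click 3 (1,4) count=1: revealed 0 new [(none)] -> total=22
Click 4 (0,1) count=1: revealed 0 new [(none)] -> total=22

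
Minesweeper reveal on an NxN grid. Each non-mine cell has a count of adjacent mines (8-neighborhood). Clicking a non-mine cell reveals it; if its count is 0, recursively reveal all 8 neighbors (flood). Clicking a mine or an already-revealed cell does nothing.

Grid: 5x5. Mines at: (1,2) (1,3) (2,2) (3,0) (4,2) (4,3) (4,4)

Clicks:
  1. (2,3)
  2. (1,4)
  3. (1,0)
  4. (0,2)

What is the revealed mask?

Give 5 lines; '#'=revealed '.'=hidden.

Click 1 (2,3) count=3: revealed 1 new [(2,3)] -> total=1
Click 2 (1,4) count=1: revealed 1 new [(1,4)] -> total=2
Click 3 (1,0) count=0: revealed 6 new [(0,0) (0,1) (1,0) (1,1) (2,0) (2,1)] -> total=8
Click 4 (0,2) count=2: revealed 1 new [(0,2)] -> total=9

Answer: ###..
##..#
##.#.
.....
.....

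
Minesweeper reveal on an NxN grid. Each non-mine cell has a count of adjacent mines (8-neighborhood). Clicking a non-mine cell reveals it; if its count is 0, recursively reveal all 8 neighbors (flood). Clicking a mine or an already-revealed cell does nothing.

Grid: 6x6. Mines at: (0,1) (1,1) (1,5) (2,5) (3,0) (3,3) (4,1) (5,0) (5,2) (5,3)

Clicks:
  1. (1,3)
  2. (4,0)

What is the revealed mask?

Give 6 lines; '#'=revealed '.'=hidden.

Answer: ..###.
..###.
..###.
......
#.....
......

Derivation:
Click 1 (1,3) count=0: revealed 9 new [(0,2) (0,3) (0,4) (1,2) (1,3) (1,4) (2,2) (2,3) (2,4)] -> total=9
Click 2 (4,0) count=3: revealed 1 new [(4,0)] -> total=10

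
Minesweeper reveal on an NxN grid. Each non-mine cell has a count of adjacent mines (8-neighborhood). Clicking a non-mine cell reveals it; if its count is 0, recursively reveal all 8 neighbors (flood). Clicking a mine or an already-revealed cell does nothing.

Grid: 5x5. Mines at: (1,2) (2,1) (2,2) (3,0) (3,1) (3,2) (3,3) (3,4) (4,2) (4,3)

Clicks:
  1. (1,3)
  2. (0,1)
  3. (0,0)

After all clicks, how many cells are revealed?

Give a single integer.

Answer: 5

Derivation:
Click 1 (1,3) count=2: revealed 1 new [(1,3)] -> total=1
Click 2 (0,1) count=1: revealed 1 new [(0,1)] -> total=2
Click 3 (0,0) count=0: revealed 3 new [(0,0) (1,0) (1,1)] -> total=5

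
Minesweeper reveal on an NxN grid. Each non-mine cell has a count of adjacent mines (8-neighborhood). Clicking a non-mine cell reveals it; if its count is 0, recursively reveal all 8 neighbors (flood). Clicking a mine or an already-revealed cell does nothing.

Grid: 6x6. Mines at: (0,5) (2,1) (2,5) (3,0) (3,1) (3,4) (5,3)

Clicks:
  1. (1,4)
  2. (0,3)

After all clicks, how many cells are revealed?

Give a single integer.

Click 1 (1,4) count=2: revealed 1 new [(1,4)] -> total=1
Click 2 (0,3) count=0: revealed 12 new [(0,0) (0,1) (0,2) (0,3) (0,4) (1,0) (1,1) (1,2) (1,3) (2,2) (2,3) (2,4)] -> total=13

Answer: 13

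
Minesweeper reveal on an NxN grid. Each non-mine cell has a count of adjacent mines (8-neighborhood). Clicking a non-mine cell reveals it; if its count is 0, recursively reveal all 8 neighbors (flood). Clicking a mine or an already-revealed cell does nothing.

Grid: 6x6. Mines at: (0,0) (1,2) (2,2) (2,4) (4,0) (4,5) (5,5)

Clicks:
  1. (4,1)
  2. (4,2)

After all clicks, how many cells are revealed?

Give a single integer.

Answer: 12

Derivation:
Click 1 (4,1) count=1: revealed 1 new [(4,1)] -> total=1
Click 2 (4,2) count=0: revealed 11 new [(3,1) (3,2) (3,3) (3,4) (4,2) (4,3) (4,4) (5,1) (5,2) (5,3) (5,4)] -> total=12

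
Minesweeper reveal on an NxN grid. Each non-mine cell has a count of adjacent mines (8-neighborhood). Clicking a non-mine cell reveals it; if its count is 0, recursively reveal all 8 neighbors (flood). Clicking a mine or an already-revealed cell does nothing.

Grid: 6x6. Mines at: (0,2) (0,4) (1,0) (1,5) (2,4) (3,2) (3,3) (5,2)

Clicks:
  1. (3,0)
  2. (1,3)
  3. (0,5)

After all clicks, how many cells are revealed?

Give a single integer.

Answer: 10

Derivation:
Click 1 (3,0) count=0: revealed 8 new [(2,0) (2,1) (3,0) (3,1) (4,0) (4,1) (5,0) (5,1)] -> total=8
Click 2 (1,3) count=3: revealed 1 new [(1,3)] -> total=9
Click 3 (0,5) count=2: revealed 1 new [(0,5)] -> total=10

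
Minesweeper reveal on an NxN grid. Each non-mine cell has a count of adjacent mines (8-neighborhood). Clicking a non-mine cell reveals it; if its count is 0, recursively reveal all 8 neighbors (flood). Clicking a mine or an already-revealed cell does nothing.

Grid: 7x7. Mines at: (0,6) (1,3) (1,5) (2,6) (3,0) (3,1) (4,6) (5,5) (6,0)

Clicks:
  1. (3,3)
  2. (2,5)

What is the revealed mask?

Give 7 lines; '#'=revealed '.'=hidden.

Answer: .......
.......
..####.
..####.
.#####.
.####..
.####..

Derivation:
Click 1 (3,3) count=0: revealed 21 new [(2,2) (2,3) (2,4) (2,5) (3,2) (3,3) (3,4) (3,5) (4,1) (4,2) (4,3) (4,4) (4,5) (5,1) (5,2) (5,3) (5,4) (6,1) (6,2) (6,3) (6,4)] -> total=21
Click 2 (2,5) count=2: revealed 0 new [(none)] -> total=21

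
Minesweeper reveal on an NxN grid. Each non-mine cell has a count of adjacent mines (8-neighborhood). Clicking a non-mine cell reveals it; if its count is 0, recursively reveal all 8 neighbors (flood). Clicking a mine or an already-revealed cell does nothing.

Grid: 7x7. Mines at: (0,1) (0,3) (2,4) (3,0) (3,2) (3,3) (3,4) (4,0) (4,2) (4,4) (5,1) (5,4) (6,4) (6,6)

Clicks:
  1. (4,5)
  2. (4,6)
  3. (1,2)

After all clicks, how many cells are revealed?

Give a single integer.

Click 1 (4,5) count=3: revealed 1 new [(4,5)] -> total=1
Click 2 (4,6) count=0: revealed 13 new [(0,4) (0,5) (0,6) (1,4) (1,5) (1,6) (2,5) (2,6) (3,5) (3,6) (4,6) (5,5) (5,6)] -> total=14
Click 3 (1,2) count=2: revealed 1 new [(1,2)] -> total=15

Answer: 15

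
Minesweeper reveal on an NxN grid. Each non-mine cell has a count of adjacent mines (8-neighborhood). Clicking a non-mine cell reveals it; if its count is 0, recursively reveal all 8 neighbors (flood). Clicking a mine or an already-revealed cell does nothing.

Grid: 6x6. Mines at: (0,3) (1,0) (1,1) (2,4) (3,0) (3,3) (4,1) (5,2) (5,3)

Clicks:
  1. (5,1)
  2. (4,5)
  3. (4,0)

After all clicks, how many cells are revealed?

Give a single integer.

Click 1 (5,1) count=2: revealed 1 new [(5,1)] -> total=1
Click 2 (4,5) count=0: revealed 6 new [(3,4) (3,5) (4,4) (4,5) (5,4) (5,5)] -> total=7
Click 3 (4,0) count=2: revealed 1 new [(4,0)] -> total=8

Answer: 8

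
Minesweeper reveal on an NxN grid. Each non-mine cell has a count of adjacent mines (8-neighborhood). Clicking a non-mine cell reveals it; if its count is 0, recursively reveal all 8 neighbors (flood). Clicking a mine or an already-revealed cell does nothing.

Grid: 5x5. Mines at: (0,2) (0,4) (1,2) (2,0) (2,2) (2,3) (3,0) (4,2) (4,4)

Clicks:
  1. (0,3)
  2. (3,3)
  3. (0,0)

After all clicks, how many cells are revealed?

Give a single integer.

Answer: 6

Derivation:
Click 1 (0,3) count=3: revealed 1 new [(0,3)] -> total=1
Click 2 (3,3) count=4: revealed 1 new [(3,3)] -> total=2
Click 3 (0,0) count=0: revealed 4 new [(0,0) (0,1) (1,0) (1,1)] -> total=6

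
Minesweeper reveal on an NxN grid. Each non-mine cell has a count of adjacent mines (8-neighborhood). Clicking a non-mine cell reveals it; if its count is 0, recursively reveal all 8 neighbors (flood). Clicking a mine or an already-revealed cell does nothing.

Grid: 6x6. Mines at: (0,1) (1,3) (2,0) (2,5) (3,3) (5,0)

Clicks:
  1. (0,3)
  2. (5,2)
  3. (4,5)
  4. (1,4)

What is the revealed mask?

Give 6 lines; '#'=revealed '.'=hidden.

Click 1 (0,3) count=1: revealed 1 new [(0,3)] -> total=1
Click 2 (5,2) count=0: revealed 12 new [(3,4) (3,5) (4,1) (4,2) (4,3) (4,4) (4,5) (5,1) (5,2) (5,3) (5,4) (5,5)] -> total=13
Click 3 (4,5) count=0: revealed 0 new [(none)] -> total=13
Click 4 (1,4) count=2: revealed 1 new [(1,4)] -> total=14

Answer: ...#..
....#.
......
....##
.#####
.#####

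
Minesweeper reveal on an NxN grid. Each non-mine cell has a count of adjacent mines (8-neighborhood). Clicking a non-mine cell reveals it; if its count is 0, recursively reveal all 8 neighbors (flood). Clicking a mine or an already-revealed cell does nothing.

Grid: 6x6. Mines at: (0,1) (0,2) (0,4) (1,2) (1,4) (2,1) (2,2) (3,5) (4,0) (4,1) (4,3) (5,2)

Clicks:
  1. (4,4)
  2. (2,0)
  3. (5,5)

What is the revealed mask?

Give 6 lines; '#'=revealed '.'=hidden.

Click 1 (4,4) count=2: revealed 1 new [(4,4)] -> total=1
Click 2 (2,0) count=1: revealed 1 new [(2,0)] -> total=2
Click 3 (5,5) count=0: revealed 3 new [(4,5) (5,4) (5,5)] -> total=5

Answer: ......
......
#.....
......
....##
....##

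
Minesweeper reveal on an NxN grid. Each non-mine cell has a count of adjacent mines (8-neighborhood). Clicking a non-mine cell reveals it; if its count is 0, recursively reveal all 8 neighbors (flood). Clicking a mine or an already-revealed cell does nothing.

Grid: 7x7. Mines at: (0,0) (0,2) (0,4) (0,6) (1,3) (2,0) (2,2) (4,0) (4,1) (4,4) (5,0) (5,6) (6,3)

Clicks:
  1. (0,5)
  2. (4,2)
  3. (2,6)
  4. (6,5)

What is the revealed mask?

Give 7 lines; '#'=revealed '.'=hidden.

Click 1 (0,5) count=2: revealed 1 new [(0,5)] -> total=1
Click 2 (4,2) count=1: revealed 1 new [(4,2)] -> total=2
Click 3 (2,6) count=0: revealed 11 new [(1,4) (1,5) (1,6) (2,4) (2,5) (2,6) (3,4) (3,5) (3,6) (4,5) (4,6)] -> total=13
Click 4 (6,5) count=1: revealed 1 new [(6,5)] -> total=14

Answer: .....#.
....###
....###
....###
..#..##
.......
.....#.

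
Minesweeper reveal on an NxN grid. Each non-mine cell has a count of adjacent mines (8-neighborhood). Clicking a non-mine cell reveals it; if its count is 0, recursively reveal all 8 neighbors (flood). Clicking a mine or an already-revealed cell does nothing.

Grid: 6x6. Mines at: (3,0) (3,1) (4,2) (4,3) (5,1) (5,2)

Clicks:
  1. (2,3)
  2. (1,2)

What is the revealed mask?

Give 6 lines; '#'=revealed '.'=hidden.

Answer: ######
######
######
..####
....##
....##

Derivation:
Click 1 (2,3) count=0: revealed 26 new [(0,0) (0,1) (0,2) (0,3) (0,4) (0,5) (1,0) (1,1) (1,2) (1,3) (1,4) (1,5) (2,0) (2,1) (2,2) (2,3) (2,4) (2,5) (3,2) (3,3) (3,4) (3,5) (4,4) (4,5) (5,4) (5,5)] -> total=26
Click 2 (1,2) count=0: revealed 0 new [(none)] -> total=26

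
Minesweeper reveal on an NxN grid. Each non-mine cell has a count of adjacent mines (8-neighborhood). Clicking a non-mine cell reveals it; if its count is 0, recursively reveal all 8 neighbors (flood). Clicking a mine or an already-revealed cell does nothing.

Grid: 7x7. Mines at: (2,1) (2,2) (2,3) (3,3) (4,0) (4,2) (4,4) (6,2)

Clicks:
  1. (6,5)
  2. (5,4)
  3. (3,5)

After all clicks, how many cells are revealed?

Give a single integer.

Click 1 (6,5) count=0: revealed 30 new [(0,0) (0,1) (0,2) (0,3) (0,4) (0,5) (0,6) (1,0) (1,1) (1,2) (1,3) (1,4) (1,5) (1,6) (2,4) (2,5) (2,6) (3,4) (3,5) (3,6) (4,5) (4,6) (5,3) (5,4) (5,5) (5,6) (6,3) (6,4) (6,5) (6,6)] -> total=30
Click 2 (5,4) count=1: revealed 0 new [(none)] -> total=30
Click 3 (3,5) count=1: revealed 0 new [(none)] -> total=30

Answer: 30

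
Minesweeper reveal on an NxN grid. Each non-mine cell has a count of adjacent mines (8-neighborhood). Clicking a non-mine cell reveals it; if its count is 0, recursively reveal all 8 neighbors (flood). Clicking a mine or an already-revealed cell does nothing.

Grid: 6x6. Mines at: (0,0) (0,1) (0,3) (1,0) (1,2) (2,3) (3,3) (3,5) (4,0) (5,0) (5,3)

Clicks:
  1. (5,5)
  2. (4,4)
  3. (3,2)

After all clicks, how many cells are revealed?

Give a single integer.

Answer: 5

Derivation:
Click 1 (5,5) count=0: revealed 4 new [(4,4) (4,5) (5,4) (5,5)] -> total=4
Click 2 (4,4) count=3: revealed 0 new [(none)] -> total=4
Click 3 (3,2) count=2: revealed 1 new [(3,2)] -> total=5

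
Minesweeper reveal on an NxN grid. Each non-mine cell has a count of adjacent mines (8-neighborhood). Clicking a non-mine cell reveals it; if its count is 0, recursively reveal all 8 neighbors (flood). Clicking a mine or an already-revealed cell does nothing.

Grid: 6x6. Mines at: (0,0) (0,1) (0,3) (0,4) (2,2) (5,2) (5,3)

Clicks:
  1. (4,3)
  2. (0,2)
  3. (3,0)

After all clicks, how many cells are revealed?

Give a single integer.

Answer: 12

Derivation:
Click 1 (4,3) count=2: revealed 1 new [(4,3)] -> total=1
Click 2 (0,2) count=2: revealed 1 new [(0,2)] -> total=2
Click 3 (3,0) count=0: revealed 10 new [(1,0) (1,1) (2,0) (2,1) (3,0) (3,1) (4,0) (4,1) (5,0) (5,1)] -> total=12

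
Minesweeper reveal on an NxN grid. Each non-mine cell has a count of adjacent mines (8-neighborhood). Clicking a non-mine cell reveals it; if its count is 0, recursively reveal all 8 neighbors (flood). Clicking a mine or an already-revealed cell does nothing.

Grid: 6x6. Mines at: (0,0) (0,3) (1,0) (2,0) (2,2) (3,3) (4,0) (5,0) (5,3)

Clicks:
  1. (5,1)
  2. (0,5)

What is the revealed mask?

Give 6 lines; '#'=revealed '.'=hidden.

Click 1 (5,1) count=2: revealed 1 new [(5,1)] -> total=1
Click 2 (0,5) count=0: revealed 12 new [(0,4) (0,5) (1,4) (1,5) (2,4) (2,5) (3,4) (3,5) (4,4) (4,5) (5,4) (5,5)] -> total=13

Answer: ....##
....##
....##
....##
....##
.#..##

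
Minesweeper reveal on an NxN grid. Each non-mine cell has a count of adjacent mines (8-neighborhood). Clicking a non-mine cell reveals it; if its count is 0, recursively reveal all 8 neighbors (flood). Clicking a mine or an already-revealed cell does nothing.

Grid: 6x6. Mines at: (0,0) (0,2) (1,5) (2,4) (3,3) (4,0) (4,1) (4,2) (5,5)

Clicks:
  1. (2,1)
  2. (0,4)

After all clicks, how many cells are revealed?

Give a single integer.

Click 1 (2,1) count=0: revealed 9 new [(1,0) (1,1) (1,2) (2,0) (2,1) (2,2) (3,0) (3,1) (3,2)] -> total=9
Click 2 (0,4) count=1: revealed 1 new [(0,4)] -> total=10

Answer: 10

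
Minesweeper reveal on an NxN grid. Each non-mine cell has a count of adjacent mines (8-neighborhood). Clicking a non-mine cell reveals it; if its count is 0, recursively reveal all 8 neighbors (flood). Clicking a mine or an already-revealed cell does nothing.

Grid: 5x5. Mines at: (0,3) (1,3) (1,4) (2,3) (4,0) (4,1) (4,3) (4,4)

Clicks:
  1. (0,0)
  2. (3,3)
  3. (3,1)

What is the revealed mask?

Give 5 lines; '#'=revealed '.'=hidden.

Click 1 (0,0) count=0: revealed 12 new [(0,0) (0,1) (0,2) (1,0) (1,1) (1,2) (2,0) (2,1) (2,2) (3,0) (3,1) (3,2)] -> total=12
Click 2 (3,3) count=3: revealed 1 new [(3,3)] -> total=13
Click 3 (3,1) count=2: revealed 0 new [(none)] -> total=13

Answer: ###..
###..
###..
####.
.....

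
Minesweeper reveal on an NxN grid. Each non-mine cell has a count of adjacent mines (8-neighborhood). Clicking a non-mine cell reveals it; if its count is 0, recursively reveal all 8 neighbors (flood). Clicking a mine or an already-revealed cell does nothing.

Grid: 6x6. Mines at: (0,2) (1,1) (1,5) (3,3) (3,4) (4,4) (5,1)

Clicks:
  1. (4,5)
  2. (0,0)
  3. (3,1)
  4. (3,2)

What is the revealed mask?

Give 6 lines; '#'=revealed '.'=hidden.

Answer: #.....
......
###...
###...
###..#
......

Derivation:
Click 1 (4,5) count=2: revealed 1 new [(4,5)] -> total=1
Click 2 (0,0) count=1: revealed 1 new [(0,0)] -> total=2
Click 3 (3,1) count=0: revealed 9 new [(2,0) (2,1) (2,2) (3,0) (3,1) (3,2) (4,0) (4,1) (4,2)] -> total=11
Click 4 (3,2) count=1: revealed 0 new [(none)] -> total=11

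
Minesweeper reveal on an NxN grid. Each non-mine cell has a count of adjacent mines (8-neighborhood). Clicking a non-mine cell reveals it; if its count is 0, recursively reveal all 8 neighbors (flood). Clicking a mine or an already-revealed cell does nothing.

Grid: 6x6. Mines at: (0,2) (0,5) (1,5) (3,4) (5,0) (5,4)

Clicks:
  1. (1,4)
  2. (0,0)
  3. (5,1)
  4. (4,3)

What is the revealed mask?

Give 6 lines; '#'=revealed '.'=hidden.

Click 1 (1,4) count=2: revealed 1 new [(1,4)] -> total=1
Click 2 (0,0) count=0: revealed 21 new [(0,0) (0,1) (1,0) (1,1) (1,2) (1,3) (2,0) (2,1) (2,2) (2,3) (3,0) (3,1) (3,2) (3,3) (4,0) (4,1) (4,2) (4,3) (5,1) (5,2) (5,3)] -> total=22
Click 3 (5,1) count=1: revealed 0 new [(none)] -> total=22
Click 4 (4,3) count=2: revealed 0 new [(none)] -> total=22

Answer: ##....
#####.
####..
####..
####..
.###..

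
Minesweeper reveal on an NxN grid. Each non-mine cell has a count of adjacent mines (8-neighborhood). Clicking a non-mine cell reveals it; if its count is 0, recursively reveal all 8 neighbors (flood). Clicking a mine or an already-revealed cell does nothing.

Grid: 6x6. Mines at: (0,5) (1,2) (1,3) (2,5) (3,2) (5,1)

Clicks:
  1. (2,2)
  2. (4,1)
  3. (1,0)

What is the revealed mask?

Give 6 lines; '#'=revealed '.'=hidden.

Answer: ##....
##....
###...
##....
##....
......

Derivation:
Click 1 (2,2) count=3: revealed 1 new [(2,2)] -> total=1
Click 2 (4,1) count=2: revealed 1 new [(4,1)] -> total=2
Click 3 (1,0) count=0: revealed 9 new [(0,0) (0,1) (1,0) (1,1) (2,0) (2,1) (3,0) (3,1) (4,0)] -> total=11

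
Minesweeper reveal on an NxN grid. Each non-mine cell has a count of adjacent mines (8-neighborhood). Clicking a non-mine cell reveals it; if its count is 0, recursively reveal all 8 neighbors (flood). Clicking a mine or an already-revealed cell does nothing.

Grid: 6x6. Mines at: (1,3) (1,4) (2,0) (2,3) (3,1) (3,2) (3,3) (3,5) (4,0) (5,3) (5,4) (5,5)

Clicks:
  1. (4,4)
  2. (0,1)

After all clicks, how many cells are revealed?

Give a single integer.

Click 1 (4,4) count=5: revealed 1 new [(4,4)] -> total=1
Click 2 (0,1) count=0: revealed 6 new [(0,0) (0,1) (0,2) (1,0) (1,1) (1,2)] -> total=7

Answer: 7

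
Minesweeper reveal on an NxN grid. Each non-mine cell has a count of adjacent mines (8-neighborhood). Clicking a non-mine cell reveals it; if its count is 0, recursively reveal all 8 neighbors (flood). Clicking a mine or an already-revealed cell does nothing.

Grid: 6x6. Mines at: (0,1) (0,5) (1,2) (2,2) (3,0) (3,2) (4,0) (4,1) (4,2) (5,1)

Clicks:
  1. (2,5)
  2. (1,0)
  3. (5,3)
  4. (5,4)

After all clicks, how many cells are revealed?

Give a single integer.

Click 1 (2,5) count=0: revealed 15 new [(1,3) (1,4) (1,5) (2,3) (2,4) (2,5) (3,3) (3,4) (3,5) (4,3) (4,4) (4,5) (5,3) (5,4) (5,5)] -> total=15
Click 2 (1,0) count=1: revealed 1 new [(1,0)] -> total=16
Click 3 (5,3) count=1: revealed 0 new [(none)] -> total=16
Click 4 (5,4) count=0: revealed 0 new [(none)] -> total=16

Answer: 16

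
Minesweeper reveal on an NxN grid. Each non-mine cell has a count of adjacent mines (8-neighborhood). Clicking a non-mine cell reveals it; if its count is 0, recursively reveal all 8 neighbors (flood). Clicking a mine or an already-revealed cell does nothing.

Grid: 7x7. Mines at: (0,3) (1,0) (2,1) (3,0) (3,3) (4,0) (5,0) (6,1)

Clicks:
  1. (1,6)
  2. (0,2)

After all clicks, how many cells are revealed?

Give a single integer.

Click 1 (1,6) count=0: revealed 27 new [(0,4) (0,5) (0,6) (1,4) (1,5) (1,6) (2,4) (2,5) (2,6) (3,4) (3,5) (3,6) (4,2) (4,3) (4,4) (4,5) (4,6) (5,2) (5,3) (5,4) (5,5) (5,6) (6,2) (6,3) (6,4) (6,5) (6,6)] -> total=27
Click 2 (0,2) count=1: revealed 1 new [(0,2)] -> total=28

Answer: 28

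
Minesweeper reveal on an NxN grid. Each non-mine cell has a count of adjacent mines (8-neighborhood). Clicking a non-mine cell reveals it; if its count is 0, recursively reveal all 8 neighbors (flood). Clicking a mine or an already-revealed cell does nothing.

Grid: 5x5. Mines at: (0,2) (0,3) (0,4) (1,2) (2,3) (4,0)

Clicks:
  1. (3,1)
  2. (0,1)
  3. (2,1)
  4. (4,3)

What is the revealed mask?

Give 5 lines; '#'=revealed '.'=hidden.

Answer: .#...
.....
.#...
.####
.####

Derivation:
Click 1 (3,1) count=1: revealed 1 new [(3,1)] -> total=1
Click 2 (0,1) count=2: revealed 1 new [(0,1)] -> total=2
Click 3 (2,1) count=1: revealed 1 new [(2,1)] -> total=3
Click 4 (4,3) count=0: revealed 7 new [(3,2) (3,3) (3,4) (4,1) (4,2) (4,3) (4,4)] -> total=10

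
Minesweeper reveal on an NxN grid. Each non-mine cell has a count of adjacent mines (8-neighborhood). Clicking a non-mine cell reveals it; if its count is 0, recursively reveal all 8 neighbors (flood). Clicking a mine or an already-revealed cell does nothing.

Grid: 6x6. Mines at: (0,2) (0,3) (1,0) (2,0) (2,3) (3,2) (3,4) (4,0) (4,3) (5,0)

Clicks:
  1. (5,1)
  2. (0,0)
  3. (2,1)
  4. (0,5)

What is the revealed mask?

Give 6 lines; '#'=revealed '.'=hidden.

Answer: #...##
....##
.#..##
......
......
.#....

Derivation:
Click 1 (5,1) count=2: revealed 1 new [(5,1)] -> total=1
Click 2 (0,0) count=1: revealed 1 new [(0,0)] -> total=2
Click 3 (2,1) count=3: revealed 1 new [(2,1)] -> total=3
Click 4 (0,5) count=0: revealed 6 new [(0,4) (0,5) (1,4) (1,5) (2,4) (2,5)] -> total=9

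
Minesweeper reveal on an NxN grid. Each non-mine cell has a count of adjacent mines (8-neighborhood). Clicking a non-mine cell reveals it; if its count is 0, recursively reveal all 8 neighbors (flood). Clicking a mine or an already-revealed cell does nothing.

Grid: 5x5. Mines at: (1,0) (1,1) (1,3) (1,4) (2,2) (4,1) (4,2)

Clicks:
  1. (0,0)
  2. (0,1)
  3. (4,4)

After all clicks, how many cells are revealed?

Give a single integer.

Click 1 (0,0) count=2: revealed 1 new [(0,0)] -> total=1
Click 2 (0,1) count=2: revealed 1 new [(0,1)] -> total=2
Click 3 (4,4) count=0: revealed 6 new [(2,3) (2,4) (3,3) (3,4) (4,3) (4,4)] -> total=8

Answer: 8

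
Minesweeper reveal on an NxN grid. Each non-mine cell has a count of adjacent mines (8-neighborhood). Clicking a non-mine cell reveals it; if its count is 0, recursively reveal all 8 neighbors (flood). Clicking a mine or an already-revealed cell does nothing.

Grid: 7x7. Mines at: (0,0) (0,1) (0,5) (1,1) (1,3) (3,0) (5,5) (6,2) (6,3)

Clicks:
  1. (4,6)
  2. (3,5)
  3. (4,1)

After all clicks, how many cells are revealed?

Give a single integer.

Answer: 25

Derivation:
Click 1 (4,6) count=1: revealed 1 new [(4,6)] -> total=1
Click 2 (3,5) count=0: revealed 24 new [(1,4) (1,5) (1,6) (2,1) (2,2) (2,3) (2,4) (2,5) (2,6) (3,1) (3,2) (3,3) (3,4) (3,5) (3,6) (4,1) (4,2) (4,3) (4,4) (4,5) (5,1) (5,2) (5,3) (5,4)] -> total=25
Click 3 (4,1) count=1: revealed 0 new [(none)] -> total=25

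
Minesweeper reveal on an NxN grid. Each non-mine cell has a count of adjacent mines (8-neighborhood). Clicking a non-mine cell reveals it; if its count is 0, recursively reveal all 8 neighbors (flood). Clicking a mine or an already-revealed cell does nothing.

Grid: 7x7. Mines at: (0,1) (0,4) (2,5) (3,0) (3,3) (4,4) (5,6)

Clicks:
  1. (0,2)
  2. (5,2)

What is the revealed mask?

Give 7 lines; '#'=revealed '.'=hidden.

Click 1 (0,2) count=1: revealed 1 new [(0,2)] -> total=1
Click 2 (5,2) count=0: revealed 16 new [(4,0) (4,1) (4,2) (4,3) (5,0) (5,1) (5,2) (5,3) (5,4) (5,5) (6,0) (6,1) (6,2) (6,3) (6,4) (6,5)] -> total=17

Answer: ..#....
.......
.......
.......
####...
######.
######.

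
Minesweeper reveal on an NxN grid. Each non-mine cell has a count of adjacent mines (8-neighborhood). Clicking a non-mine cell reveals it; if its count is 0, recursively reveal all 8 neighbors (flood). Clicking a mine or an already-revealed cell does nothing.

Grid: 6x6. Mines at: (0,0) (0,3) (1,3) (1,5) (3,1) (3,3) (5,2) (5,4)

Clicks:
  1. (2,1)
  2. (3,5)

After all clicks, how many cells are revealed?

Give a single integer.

Click 1 (2,1) count=1: revealed 1 new [(2,1)] -> total=1
Click 2 (3,5) count=0: revealed 6 new [(2,4) (2,5) (3,4) (3,5) (4,4) (4,5)] -> total=7

Answer: 7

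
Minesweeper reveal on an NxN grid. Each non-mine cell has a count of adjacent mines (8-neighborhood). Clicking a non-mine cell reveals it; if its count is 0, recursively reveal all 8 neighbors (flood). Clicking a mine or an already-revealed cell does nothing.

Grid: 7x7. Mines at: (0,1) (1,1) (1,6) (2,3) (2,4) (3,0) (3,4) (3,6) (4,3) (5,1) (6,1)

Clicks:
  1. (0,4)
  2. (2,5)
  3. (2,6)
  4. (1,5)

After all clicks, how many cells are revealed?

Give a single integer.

Click 1 (0,4) count=0: revealed 8 new [(0,2) (0,3) (0,4) (0,5) (1,2) (1,3) (1,4) (1,5)] -> total=8
Click 2 (2,5) count=4: revealed 1 new [(2,5)] -> total=9
Click 3 (2,6) count=2: revealed 1 new [(2,6)] -> total=10
Click 4 (1,5) count=2: revealed 0 new [(none)] -> total=10

Answer: 10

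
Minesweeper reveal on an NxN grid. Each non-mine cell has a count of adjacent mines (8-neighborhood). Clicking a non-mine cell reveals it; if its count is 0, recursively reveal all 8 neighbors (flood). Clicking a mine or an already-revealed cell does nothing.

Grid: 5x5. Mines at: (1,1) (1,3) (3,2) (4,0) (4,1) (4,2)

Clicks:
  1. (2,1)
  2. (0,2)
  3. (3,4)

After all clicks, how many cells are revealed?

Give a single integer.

Answer: 8

Derivation:
Click 1 (2,1) count=2: revealed 1 new [(2,1)] -> total=1
Click 2 (0,2) count=2: revealed 1 new [(0,2)] -> total=2
Click 3 (3,4) count=0: revealed 6 new [(2,3) (2,4) (3,3) (3,4) (4,3) (4,4)] -> total=8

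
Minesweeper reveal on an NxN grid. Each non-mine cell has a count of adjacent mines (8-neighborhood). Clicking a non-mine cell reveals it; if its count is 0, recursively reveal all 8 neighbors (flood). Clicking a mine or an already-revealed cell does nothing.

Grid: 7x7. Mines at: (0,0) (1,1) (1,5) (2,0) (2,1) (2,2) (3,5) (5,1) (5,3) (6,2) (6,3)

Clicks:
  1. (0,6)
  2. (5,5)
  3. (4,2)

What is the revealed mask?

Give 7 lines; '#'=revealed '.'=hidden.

Click 1 (0,6) count=1: revealed 1 new [(0,6)] -> total=1
Click 2 (5,5) count=0: revealed 9 new [(4,4) (4,5) (4,6) (5,4) (5,5) (5,6) (6,4) (6,5) (6,6)] -> total=10
Click 3 (4,2) count=2: revealed 1 new [(4,2)] -> total=11

Answer: ......#
.......
.......
.......
..#.###
....###
....###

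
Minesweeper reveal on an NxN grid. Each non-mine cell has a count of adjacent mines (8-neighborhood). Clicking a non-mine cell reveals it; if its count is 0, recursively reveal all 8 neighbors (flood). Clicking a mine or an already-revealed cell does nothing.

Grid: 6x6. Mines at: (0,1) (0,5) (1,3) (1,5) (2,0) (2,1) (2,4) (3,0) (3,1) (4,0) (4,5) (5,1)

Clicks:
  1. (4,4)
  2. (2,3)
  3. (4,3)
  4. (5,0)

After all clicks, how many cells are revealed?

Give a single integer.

Answer: 11

Derivation:
Click 1 (4,4) count=1: revealed 1 new [(4,4)] -> total=1
Click 2 (2,3) count=2: revealed 1 new [(2,3)] -> total=2
Click 3 (4,3) count=0: revealed 8 new [(3,2) (3,3) (3,4) (4,2) (4,3) (5,2) (5,3) (5,4)] -> total=10
Click 4 (5,0) count=2: revealed 1 new [(5,0)] -> total=11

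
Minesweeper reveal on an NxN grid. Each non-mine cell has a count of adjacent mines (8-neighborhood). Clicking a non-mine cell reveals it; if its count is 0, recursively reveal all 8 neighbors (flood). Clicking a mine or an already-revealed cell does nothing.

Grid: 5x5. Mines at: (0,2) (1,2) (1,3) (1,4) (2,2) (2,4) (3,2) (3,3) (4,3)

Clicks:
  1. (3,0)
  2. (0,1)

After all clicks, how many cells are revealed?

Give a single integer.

Click 1 (3,0) count=0: revealed 10 new [(0,0) (0,1) (1,0) (1,1) (2,0) (2,1) (3,0) (3,1) (4,0) (4,1)] -> total=10
Click 2 (0,1) count=2: revealed 0 new [(none)] -> total=10

Answer: 10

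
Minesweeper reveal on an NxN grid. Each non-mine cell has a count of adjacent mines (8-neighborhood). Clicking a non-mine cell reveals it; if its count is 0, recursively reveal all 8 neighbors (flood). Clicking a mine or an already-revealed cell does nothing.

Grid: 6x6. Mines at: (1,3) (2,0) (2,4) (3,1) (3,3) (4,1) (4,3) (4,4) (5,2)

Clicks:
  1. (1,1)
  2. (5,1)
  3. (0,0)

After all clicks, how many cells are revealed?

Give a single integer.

Answer: 7

Derivation:
Click 1 (1,1) count=1: revealed 1 new [(1,1)] -> total=1
Click 2 (5,1) count=2: revealed 1 new [(5,1)] -> total=2
Click 3 (0,0) count=0: revealed 5 new [(0,0) (0,1) (0,2) (1,0) (1,2)] -> total=7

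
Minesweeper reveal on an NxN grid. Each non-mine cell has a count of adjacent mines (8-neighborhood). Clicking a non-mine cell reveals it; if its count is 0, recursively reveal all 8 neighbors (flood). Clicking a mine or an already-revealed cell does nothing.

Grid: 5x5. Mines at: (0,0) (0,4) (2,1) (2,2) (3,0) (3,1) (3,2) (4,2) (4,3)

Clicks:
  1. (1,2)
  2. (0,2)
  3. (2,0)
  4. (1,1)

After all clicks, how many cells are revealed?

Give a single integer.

Click 1 (1,2) count=2: revealed 1 new [(1,2)] -> total=1
Click 2 (0,2) count=0: revealed 5 new [(0,1) (0,2) (0,3) (1,1) (1,3)] -> total=6
Click 3 (2,0) count=3: revealed 1 new [(2,0)] -> total=7
Click 4 (1,1) count=3: revealed 0 new [(none)] -> total=7

Answer: 7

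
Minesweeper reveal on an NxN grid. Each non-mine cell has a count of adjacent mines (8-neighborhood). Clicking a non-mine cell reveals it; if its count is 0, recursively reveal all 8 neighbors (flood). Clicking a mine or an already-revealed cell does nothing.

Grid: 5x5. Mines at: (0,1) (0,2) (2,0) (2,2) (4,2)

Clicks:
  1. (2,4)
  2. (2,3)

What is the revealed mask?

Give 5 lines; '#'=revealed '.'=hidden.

Click 1 (2,4) count=0: revealed 10 new [(0,3) (0,4) (1,3) (1,4) (2,3) (2,4) (3,3) (3,4) (4,3) (4,4)] -> total=10
Click 2 (2,3) count=1: revealed 0 new [(none)] -> total=10

Answer: ...##
...##
...##
...##
...##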